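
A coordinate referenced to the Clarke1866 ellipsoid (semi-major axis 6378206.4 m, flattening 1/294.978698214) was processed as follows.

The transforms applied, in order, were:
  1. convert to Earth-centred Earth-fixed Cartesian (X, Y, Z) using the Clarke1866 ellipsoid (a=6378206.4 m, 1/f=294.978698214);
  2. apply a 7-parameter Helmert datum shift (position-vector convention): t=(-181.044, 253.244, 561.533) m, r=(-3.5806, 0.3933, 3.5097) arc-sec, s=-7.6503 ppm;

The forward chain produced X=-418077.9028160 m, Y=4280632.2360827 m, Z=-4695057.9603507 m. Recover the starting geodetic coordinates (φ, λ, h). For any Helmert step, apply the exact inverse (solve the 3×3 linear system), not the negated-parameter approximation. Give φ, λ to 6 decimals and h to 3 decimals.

φ=-47.706095°, λ=95.574962°, h=1133.201 m

start: X=-418077.9028, Y=4280632.2361, Z=-4695057.9604 m
→ Helmert⁻¹: X=-417818.2676, Y=4280500.3596, Z=-4695581.9070
→ geod (Bowring, a=6378206.400): φ=-47.70609500°, λ=95.57496200°, h=1133.2010 m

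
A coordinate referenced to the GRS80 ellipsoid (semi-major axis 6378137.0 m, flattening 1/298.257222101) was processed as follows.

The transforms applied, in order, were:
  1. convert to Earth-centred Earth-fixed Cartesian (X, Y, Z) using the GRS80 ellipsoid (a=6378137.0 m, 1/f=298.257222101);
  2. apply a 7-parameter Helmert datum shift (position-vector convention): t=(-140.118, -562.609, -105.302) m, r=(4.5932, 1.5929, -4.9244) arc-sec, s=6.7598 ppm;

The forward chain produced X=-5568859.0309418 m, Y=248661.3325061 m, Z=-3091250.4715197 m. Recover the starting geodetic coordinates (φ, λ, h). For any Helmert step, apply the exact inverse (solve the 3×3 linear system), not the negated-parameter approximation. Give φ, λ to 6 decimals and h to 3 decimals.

start: X=-5568859.0309, Y=248661.3325, Z=-3091250.4715 m
→ Helmert⁻¹: X=-5568663.3430, Y=249020.4740, Z=-3091172.8240
→ geod (Bowring, a=6378137.000): φ=-29.17392700°, λ=177.43954300°, h=872.4400 m

φ=-29.173927°, λ=177.439543°, h=872.440 m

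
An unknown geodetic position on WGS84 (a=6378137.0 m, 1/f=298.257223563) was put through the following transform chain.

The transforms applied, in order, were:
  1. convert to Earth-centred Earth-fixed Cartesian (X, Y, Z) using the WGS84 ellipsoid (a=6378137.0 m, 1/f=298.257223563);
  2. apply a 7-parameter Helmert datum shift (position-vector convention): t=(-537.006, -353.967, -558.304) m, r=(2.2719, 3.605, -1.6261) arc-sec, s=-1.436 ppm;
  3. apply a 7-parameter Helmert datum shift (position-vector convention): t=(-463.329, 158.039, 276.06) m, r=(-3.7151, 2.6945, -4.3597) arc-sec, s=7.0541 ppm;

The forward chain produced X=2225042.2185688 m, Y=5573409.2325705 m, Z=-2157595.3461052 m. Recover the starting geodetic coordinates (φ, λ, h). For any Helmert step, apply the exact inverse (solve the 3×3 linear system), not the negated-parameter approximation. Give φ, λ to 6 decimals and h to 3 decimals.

start: X=2225042.2186, Y=5573409.2326, Z=-2157595.3461 m
→ Helmert⁻¹: X=2225400.2362, Y=5573297.7801, Z=-2157726.7309
→ Helmert⁻¹: X=2225934.2009, Y=5573653.5387, Z=-2157194.0116
→ geod (Bowring, a=6378137.000): φ=-19.89276700°, λ=68.22985500°, h=1928.4740 m

φ=-19.892767°, λ=68.229855°, h=1928.474 m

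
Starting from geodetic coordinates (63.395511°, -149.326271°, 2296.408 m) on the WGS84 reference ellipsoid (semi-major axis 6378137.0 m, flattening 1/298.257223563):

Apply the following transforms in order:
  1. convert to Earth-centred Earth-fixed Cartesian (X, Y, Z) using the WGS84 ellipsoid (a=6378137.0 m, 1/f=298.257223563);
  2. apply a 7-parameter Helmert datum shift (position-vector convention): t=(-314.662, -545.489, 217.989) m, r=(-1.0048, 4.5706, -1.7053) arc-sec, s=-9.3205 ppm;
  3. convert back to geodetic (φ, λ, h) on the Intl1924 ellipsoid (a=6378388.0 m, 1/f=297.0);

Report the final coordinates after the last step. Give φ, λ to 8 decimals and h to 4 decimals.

φ=63.39387334°, λ=-149.31976482°, h=2500.2028 m

start: φ=63.395511°, λ=-149.326271°, h=2296.408 m
→ ECEF (a=6378137.000, f=1/298.257223563): X=-2464162.7135, Y=-1461584.9820, Z=5681910.0720
→ Helmert 7p (PV): X=-2464340.5882, Y=-1462068.7974, Z=5682136.8253
→ geod (Bowring, a=6378388.000): φ=63.39387334°, λ=-149.31976482°, h=2500.2028 m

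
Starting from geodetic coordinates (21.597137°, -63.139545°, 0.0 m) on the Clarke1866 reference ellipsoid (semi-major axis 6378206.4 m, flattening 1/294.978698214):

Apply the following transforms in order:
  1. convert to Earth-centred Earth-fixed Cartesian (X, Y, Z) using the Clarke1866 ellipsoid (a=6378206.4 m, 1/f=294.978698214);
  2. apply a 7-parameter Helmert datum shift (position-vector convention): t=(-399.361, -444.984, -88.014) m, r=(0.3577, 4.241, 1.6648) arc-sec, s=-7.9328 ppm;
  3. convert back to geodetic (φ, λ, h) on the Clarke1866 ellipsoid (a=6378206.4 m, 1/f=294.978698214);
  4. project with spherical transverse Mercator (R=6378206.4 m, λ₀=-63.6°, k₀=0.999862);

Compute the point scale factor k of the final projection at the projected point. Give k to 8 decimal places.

start: φ=21.597137°, λ=-63.139545°, h=0.000 m
→ ECEF (a=6378206.400, f=1/294.978698214): X=2680708.0497, Y=-5293015.2496, Z=2332857.3079
→ Helmert 7p (PV): X=2680378.1091, Y=-5293400.6545, Z=2332686.4914
→ geod (Bowring, a=6378206.400): φ=21.59505507°, λ=-63.14406888°, h=118.2250 m
→ into tm (λ₀=-63.6°): φ=21.59505507°, λ−λ₀=0.45593112°
scale k = 0.99988937

0.99988937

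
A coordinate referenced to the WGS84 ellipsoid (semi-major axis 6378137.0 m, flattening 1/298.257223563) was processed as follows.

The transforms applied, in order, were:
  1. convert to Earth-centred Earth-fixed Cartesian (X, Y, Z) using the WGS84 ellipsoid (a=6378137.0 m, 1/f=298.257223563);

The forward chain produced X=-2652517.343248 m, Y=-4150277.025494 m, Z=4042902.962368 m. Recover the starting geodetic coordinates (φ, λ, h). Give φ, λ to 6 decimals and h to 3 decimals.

start: X=-2652517.3432, Y=-4150277.0255, Z=4042902.9624 m
→ geod (Bowring, a=6378137.000): φ=39.56823200°, λ=-122.58338400°, h=2758.0480 m

φ=39.568232°, λ=-122.583384°, h=2758.048 m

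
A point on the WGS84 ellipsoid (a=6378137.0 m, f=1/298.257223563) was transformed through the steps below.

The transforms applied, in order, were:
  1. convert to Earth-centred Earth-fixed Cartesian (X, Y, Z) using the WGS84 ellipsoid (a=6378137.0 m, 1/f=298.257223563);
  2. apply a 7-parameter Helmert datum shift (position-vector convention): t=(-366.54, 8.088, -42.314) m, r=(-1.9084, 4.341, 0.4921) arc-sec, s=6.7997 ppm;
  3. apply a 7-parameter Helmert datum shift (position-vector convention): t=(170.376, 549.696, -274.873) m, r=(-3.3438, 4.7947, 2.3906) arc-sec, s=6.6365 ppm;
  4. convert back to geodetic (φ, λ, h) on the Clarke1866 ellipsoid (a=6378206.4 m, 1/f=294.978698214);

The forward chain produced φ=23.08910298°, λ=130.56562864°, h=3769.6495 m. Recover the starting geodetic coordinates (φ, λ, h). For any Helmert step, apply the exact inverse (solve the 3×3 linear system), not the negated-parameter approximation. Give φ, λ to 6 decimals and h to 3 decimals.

φ=23.091599°, λ=130.568131°, h=3333.984 m

start: φ=23.089103°, λ=130.565629°, h=3769.650 m
→ ECEF (a=6378206.400, f=1/294.978698214): X=-3819848.6943, Y=4462108.5089, Z=2487133.2599
→ Helmert⁻¹: X=-3819999.8299, Y=4461533.1543, Z=2487375.1549
→ Helmert⁻¹: X=-3819649.0221, Y=4461480.8287, Z=2487361.4463
→ geod (Bowring, a=6378137.000): φ=23.09159900°, λ=130.56813100°, h=3333.9840 m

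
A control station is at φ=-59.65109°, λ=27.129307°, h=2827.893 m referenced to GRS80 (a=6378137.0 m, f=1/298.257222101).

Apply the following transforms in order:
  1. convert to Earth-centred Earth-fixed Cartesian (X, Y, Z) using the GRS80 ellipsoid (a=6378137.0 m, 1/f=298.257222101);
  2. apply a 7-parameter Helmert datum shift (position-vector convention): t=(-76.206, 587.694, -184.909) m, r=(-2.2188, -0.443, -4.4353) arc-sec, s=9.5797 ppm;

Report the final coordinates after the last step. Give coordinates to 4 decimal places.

X=2876531.9672 m, Y=1474336.5404 m, Z=-5483626.3284 m

start: φ=-59.651090°, λ=27.129307°, h=2827.893 m
→ ECEF (a=6378137.000, f=1/298.257222101): X=2876537.1474, Y=1473855.5674, Z=-5483379.2138
→ Helmert 7p (PV): X=2876531.9672, Y=1474336.5404, Z=-5483626.3284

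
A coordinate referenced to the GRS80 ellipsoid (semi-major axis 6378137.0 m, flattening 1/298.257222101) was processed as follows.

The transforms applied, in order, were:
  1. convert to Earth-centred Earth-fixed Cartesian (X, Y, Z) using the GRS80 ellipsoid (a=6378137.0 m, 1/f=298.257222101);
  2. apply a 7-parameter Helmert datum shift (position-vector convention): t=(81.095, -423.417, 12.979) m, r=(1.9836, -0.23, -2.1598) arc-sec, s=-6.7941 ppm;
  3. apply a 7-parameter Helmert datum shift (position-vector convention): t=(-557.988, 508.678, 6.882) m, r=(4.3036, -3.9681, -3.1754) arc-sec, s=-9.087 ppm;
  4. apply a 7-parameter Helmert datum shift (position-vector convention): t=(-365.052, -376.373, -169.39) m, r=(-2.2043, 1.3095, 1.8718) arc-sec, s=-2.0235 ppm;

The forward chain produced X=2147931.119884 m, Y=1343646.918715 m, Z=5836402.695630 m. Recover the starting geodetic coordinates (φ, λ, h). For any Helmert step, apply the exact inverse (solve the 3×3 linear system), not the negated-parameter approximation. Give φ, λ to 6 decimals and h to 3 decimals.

start: X=2147931.1199, Y=1343646.9187, Z=5836402.6956 m
→ Helmert⁻¹: X=2148275.6604, Y=1343944.1419, Z=5836611.8970
→ Helmert⁻¹: X=2148944.7742, Y=1343602.5315, Z=5836588.6780
→ Helmert⁻¹: X=2148870.7129, Y=1344113.7100, Z=5836600.0314
→ geod (Bowring, a=6378137.000): φ=66.66671100°, λ=32.02588500°, h=3059.0720 m

φ=66.666711°, λ=32.025885°, h=3059.072 m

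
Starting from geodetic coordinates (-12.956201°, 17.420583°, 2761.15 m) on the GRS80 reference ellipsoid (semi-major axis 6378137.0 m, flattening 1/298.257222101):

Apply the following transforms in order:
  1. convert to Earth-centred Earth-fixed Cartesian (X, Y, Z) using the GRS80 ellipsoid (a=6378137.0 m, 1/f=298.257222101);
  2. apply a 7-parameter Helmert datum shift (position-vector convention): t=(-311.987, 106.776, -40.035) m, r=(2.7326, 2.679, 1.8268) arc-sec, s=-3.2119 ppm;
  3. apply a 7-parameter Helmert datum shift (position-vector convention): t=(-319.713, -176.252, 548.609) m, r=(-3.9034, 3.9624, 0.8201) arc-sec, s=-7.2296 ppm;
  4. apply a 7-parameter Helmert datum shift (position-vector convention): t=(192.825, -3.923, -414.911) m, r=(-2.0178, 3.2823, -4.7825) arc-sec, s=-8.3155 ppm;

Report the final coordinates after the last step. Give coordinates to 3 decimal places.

start: φ=-12.956201°, λ=17.420583°, h=2761.150 m
→ ECEF (a=6378137.000, f=1/298.257222101): X=5934227.0051, Y=1862015.4600, Z=-1421302.5527
→ Helmert 7p (PV): X=5933861.0069, Y=1862187.6416, Z=-1421390.4291
→ Helmert 7p (PV): X=5933463.6854, Y=1861994.6208, Z=-1420980.7744
→ Helmert 7p (PV): X=5933627.7310, Y=1861823.7403, Z=-1421496.5028

X=5933627.731 m, Y=1861823.740 m, Z=-1421496.503 m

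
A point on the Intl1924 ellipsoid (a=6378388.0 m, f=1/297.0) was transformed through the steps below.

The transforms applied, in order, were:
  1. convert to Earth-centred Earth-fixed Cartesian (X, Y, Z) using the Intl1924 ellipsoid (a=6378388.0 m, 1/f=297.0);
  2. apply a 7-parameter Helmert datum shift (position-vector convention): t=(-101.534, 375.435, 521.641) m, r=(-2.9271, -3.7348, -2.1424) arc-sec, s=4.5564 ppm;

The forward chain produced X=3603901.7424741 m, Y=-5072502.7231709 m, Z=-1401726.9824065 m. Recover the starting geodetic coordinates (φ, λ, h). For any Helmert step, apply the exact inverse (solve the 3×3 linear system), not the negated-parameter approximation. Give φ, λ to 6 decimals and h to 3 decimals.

start: X=3603901.7425, Y=-5072502.7232, Z=-1401726.9824 m
→ Helmert⁻¹: X=3604014.1520, Y=-5072797.7094, Z=-1402379.4794
→ geod (Bowring, a=6378388.000): φ=-12.78338500°, λ=-54.60777200°, h=1437.2750 m

φ=-12.783385°, λ=-54.607772°, h=1437.275 m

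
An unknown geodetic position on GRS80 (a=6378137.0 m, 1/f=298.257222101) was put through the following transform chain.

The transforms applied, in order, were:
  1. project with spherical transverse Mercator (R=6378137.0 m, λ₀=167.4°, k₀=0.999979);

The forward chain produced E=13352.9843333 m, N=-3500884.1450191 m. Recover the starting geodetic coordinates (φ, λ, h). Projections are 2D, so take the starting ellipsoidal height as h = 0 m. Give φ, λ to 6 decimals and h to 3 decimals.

φ=-31.449561°, λ=167.540610°, h=0.000 m

start: E=13352.9843, N=-3500884.1450 m
→ tm⁻¹: φ=-31.44956100°, λ=167.54061000°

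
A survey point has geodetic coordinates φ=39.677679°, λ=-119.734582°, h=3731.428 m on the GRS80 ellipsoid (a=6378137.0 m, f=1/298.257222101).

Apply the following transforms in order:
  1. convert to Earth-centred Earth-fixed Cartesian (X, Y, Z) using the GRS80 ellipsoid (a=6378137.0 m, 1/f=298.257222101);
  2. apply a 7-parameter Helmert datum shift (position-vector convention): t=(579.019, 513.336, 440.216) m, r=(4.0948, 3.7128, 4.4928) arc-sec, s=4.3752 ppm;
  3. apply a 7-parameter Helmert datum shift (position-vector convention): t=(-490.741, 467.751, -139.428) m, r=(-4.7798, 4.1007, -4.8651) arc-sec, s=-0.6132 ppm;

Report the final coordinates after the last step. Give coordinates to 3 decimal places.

start: φ=39.677679°, λ=-119.734582°, h=3731.428 m
→ ECEF (a=6378137.000, f=1/298.257222101): X=-2439494.7648, Y=-4270897.8677, Z=4052888.3674
→ Helmert 7p (PV): X=-2438760.4382, Y=-4270536.8133, Z=4053305.4402
→ Helmert 7p (PV): X=-2439269.8287, Y=-4269914.9937, Z=4053310.9727

X=-2439269.829 m, Y=-4269914.994 m, Z=4053310.973 m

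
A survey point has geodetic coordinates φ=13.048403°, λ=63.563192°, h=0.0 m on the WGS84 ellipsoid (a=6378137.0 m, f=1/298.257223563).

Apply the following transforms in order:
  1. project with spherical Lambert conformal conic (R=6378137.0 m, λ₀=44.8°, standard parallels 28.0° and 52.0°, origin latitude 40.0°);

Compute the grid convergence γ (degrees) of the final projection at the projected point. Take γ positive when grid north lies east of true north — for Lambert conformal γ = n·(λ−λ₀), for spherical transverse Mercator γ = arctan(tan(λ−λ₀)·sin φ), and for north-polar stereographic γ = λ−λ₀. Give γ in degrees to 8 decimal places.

12.15120184

start: φ=13.048403°, λ=63.563192°, h=0.000 m
→ into lcc (λ₀=44.8°): φ=13.04840300°, λ−λ₀=18.76319200°
convergence γ = 12.15120184°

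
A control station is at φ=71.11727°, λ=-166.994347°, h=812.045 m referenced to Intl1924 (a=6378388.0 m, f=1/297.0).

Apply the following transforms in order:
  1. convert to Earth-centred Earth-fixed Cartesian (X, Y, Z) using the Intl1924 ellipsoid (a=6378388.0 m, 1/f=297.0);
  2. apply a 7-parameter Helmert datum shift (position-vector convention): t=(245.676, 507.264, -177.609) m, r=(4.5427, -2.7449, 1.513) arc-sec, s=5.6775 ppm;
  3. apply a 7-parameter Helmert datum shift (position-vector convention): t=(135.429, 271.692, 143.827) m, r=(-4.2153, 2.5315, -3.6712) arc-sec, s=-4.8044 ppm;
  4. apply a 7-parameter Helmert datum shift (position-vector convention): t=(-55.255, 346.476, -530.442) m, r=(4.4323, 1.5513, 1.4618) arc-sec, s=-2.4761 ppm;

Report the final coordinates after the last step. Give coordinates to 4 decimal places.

start: φ=71.117270°, λ=-166.994347°, h=812.045 m
→ ECEF (a=6378388.000, f=1/297.0): X=-2017635.5779, Y=-466017.5582, Z=6013439.2806
→ Helmert 7p (PV): X=-2017477.9638, Y=-465660.1784, Z=6013258.6993
→ Helmert 7p (PV): X=-2017267.3294, Y=-465227.4529, Z=6013407.9131
→ Helmert 7p (PV): X=-2017269.0661, Y=-465023.3395, Z=6012867.7560

X=-2017269.0661 m, Y=-465023.3395 m, Z=6012867.7560 m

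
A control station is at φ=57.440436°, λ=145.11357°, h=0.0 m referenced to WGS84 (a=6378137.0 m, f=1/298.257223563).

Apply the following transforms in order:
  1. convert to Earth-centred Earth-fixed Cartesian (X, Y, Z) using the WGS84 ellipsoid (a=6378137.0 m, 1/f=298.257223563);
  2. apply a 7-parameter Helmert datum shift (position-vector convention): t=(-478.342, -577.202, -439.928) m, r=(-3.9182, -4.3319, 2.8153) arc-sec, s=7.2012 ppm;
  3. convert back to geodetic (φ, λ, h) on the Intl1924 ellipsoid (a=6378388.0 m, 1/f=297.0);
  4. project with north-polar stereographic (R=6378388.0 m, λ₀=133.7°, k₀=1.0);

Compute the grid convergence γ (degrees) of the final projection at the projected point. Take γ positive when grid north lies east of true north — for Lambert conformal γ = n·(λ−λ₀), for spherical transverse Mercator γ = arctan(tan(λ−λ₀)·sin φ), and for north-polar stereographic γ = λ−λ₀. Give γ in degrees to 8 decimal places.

start: φ=57.440436°, λ=145.113570°, h=0.000 m
→ ECEF (a=6378137.000, f=1/298.257223563): X=-2822405.2232, Y=1967943.5449, Z=5352455.5290
→ Helmert 7p (PV): X=-2823043.1617, Y=1967443.6671, Z=5351957.4863
→ geod (Bowring, a=6378388.000): φ=57.43697724°, λ=145.12647305°, h=-478.1103 m
→ into stereo (λ₀=133.7°): φ=57.43697724°, λ−λ₀=11.42647305°
convergence γ = 11.42647305°

11.42647305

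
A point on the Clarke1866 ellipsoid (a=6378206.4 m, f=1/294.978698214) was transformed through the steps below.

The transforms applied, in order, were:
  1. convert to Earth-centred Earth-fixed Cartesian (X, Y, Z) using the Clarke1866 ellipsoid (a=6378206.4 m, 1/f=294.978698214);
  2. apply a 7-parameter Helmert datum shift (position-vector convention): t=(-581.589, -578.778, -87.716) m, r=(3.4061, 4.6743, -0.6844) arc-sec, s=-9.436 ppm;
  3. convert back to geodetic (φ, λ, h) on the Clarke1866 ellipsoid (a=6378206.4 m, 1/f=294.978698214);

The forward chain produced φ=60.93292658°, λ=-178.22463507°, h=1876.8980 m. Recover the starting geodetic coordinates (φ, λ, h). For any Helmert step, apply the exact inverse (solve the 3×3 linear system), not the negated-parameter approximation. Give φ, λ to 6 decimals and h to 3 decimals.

start: φ=60.932927°, λ=-178.224635°, h=1876.898 m
→ ECEF (a=6378206.400, f=1/294.978698214): X=-3106207.3204, Y=-96279.6419, Z=5553159.4512
→ Helmert⁻¹: X=-3105780.5645, Y=-95620.3703, Z=5553230.7651
→ geod (Bowring, a=6378206.400): φ=60.93674200°, λ=-178.23654200°, h=1722.1210 m

φ=60.936742°, λ=-178.236542°, h=1722.121 m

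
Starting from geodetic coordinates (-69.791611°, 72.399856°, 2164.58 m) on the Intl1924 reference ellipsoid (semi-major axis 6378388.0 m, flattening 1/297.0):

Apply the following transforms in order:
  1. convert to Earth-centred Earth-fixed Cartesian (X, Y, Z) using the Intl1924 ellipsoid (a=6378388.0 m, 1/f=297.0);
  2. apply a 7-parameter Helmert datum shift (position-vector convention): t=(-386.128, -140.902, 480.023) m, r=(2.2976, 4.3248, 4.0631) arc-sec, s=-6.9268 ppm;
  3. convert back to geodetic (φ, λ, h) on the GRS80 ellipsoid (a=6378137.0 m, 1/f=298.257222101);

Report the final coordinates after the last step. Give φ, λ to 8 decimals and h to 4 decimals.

φ=-69.79146070°, λ=72.41303187°, h=1753.8423 m

start: φ=-69.791611°, λ=72.399856°, h=2164.580 m
→ ECEF (a=6378388.000, f=1/297.0): X=668430.6815, Y=2107142.1171, Z=-5965219.8904
→ Helmert 7p (PV): X=667873.3430, Y=2107066.2329, Z=-5964689.0911
→ geod (Bowring, a=6378137.000): φ=-69.79146070°, λ=72.41303187°, h=1753.8423 m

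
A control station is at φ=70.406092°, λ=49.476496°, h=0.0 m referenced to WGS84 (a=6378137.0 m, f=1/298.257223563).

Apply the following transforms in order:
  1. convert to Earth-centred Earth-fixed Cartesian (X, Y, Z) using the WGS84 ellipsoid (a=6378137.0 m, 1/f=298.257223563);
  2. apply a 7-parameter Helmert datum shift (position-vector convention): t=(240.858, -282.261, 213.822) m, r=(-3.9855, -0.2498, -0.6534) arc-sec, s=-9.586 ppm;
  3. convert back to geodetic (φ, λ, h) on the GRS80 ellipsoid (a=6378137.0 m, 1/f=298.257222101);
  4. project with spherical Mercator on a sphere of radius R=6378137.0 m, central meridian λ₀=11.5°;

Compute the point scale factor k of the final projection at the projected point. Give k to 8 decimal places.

2.98199662

start: φ=70.406092°, λ=49.476496°, h=0.000 m
→ ECEF (a=6378137.000, f=1/298.257223563): X=1393929.8882, Y=1630727.1317, Z=5986384.3926
→ Helmert 7p (PV): X=1394155.2999, Y=1630540.4922, Z=5986511.0082
→ geod (Bowring, a=6378137.000): φ=70.40643364°, λ=49.46868097°, h=120.8304 m
→ into merc (λ₀=11.5°): φ=70.40643364°, λ−λ₀=37.96868097°
scale k = 2.98199662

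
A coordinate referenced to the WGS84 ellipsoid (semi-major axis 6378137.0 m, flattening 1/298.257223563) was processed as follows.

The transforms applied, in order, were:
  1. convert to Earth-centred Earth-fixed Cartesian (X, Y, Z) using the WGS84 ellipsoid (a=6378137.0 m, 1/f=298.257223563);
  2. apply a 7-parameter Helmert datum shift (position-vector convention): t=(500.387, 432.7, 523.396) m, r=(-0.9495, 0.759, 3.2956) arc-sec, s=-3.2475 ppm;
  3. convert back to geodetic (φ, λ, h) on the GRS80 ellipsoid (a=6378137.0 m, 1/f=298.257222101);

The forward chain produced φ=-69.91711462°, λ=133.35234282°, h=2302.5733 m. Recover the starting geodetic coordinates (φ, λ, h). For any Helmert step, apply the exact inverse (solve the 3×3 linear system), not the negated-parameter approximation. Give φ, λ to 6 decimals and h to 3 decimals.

start: φ=-69.917115°, λ=133.352343°, h=2302.573 m
→ ECEF (a=6378137.000, f=1/298.257222101): X=-1508481.1395, Y=1597834.2150, Z=-5970033.6950
→ Helmert⁻¹: X=-1508938.9334, Y=1597458.2961, Z=-5970574.6793
→ geod (Bowring, a=6378137.000): φ=-69.91843400°, λ=133.36775100°, h=2824.7440 m

φ=-69.918434°, λ=133.367751°, h=2824.744 m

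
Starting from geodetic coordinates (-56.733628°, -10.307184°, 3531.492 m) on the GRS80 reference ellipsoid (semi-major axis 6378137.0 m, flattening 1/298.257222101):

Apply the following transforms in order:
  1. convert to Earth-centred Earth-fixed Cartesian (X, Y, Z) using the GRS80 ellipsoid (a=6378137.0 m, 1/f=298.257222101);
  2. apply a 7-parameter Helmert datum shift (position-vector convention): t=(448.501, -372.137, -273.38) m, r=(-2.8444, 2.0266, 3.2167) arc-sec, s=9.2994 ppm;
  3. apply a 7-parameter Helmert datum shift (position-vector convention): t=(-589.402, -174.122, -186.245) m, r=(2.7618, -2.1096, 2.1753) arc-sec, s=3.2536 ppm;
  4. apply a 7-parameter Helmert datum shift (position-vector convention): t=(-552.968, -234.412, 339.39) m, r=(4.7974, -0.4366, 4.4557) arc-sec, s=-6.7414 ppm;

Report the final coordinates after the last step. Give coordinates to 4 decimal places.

start: φ=-56.733628°, λ=-10.307184°, h=3531.492 m
→ ECEF (a=6378137.000, f=1/298.257222101): X=3452143.9752, Y=-627808.0371, Z=-5312639.7510
→ Helmert 7p (PV): X=3452582.1714, Y=-628205.4379, Z=-5312987.7962
→ Helmert 7p (PV): X=3452064.9673, Y=-628274.0533, Z=-5313164.4271
→ Helmert 7p (PV): X=3451513.5457, Y=-628306.0842, Z=-5312796.5246

X=3451513.5457 m, Y=-628306.0842 m, Z=-5312796.5246 m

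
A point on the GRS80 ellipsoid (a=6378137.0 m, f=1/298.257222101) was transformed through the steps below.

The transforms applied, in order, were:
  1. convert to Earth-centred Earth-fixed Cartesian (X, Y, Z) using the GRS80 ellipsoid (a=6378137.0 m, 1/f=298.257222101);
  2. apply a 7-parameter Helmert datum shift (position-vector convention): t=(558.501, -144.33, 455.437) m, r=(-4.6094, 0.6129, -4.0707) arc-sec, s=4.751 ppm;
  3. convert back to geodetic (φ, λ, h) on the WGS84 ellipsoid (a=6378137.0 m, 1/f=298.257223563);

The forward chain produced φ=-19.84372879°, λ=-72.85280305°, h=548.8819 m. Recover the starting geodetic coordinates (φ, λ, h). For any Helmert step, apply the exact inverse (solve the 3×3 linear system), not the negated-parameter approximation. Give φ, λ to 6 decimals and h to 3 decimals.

φ=-19.849706°, λ=-72.856167°, h=388.898 m

start: φ=-19.843729°, λ=-72.852803°, h=548.882 m
→ ECEF (a=6378137.000, f=1/298.257223563): X=1769627.8972, Y=-5735450.3264, Z=-2151618.6217
→ Helmert⁻¹: X=1769180.5723, Y=-5735195.7378, Z=-2152186.7417
→ geod (Bowring, a=6378137.000): φ=-19.84970600°, λ=-72.85616700°, h=388.8980 m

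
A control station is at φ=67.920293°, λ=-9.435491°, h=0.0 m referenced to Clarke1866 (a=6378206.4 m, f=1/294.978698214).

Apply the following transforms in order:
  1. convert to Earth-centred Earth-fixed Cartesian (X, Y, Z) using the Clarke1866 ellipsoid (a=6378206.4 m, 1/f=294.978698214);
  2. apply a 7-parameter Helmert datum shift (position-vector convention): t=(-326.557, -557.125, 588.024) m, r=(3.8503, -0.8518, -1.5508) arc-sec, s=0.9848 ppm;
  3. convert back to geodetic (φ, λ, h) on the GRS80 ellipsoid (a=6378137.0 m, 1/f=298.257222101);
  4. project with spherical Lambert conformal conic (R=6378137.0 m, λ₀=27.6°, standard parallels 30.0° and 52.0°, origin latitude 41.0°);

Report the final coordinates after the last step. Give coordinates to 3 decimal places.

E=-1692608.632 m, N=3436437.374 m

start: φ=67.920293°, λ=-9.435491°, h=0.000 m
→ ECEF (a=6378206.400, f=1/294.978698214): X=2372009.3804, Y=-394193.3351, Z=5887569.6057
→ Helmert 7p (PV): X=2371657.8820, Y=-394878.5843, Z=5888165.8650
→ geod (Bowring, a=6378137.000): φ=67.92275933°, λ=-9.45297309°, h=329.6671 m
→ lcc (R=6378137.0, λ₀=27.6°): E=-1692608.6324, N=3436437.3739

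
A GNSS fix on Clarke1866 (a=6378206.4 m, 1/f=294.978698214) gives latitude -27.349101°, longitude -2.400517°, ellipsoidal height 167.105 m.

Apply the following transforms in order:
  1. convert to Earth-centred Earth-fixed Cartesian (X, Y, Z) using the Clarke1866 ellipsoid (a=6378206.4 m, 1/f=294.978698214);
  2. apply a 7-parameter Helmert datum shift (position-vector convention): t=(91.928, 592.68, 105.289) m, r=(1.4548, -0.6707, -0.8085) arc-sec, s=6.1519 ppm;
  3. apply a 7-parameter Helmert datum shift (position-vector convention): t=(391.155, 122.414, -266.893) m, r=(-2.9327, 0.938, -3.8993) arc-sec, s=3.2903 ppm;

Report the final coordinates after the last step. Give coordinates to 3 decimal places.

start: φ=-27.349101°, λ=-2.400517°, h=167.105 m
→ ECEF (a=6378206.400, f=1/294.978698214): X=5664499.2681, Y=-237464.0639, Z=-2912541.8135
→ Helmert 7p (PV): X=5664634.5834, Y=-236874.5056, Z=-2912437.6979
→ Helmert 7p (PV): X=5665026.6543, Y=-236901.3671, Z=-2912736.5661

X=5665026.654 m, Y=-236901.367 m, Z=-2912736.566 m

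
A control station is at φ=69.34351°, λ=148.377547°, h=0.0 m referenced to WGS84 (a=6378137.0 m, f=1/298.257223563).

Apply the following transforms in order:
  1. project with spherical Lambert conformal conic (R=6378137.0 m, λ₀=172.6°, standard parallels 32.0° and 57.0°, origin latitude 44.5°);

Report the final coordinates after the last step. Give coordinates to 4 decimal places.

E=-1026464.9538 m, N=2951416.0847 m

start: φ=69.343510°, λ=148.377547°, h=0.000 m
→ lcc (R=6378137.0, λ₀=172.6°): E=-1026464.9538, N=2951416.0847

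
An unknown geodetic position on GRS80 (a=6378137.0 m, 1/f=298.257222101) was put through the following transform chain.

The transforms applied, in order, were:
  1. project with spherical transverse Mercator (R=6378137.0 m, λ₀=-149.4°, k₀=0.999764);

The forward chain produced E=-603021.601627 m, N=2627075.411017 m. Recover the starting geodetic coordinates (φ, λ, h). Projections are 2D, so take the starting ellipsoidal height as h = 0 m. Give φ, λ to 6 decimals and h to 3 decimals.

start: E=-603021.6016, N=2627075.4110 m
→ tm⁻¹: φ=23.49349700°, λ=-155.30093800°

φ=23.493497°, λ=-155.300938°, h=0.000 m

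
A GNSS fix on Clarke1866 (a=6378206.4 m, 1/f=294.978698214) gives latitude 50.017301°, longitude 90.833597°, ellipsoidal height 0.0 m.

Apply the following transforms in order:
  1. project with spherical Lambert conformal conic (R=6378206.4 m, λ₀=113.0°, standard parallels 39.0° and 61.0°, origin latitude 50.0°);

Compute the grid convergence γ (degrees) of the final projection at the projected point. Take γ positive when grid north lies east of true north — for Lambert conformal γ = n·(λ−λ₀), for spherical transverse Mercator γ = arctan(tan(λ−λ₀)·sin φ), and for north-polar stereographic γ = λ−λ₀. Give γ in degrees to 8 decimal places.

start: φ=50.017301°, λ=90.833597°, h=0.000 m
→ into lcc (λ₀=113.0°): φ=50.01730100°, λ−λ₀=-22.16640300°
convergence γ = -17.08781424°

-17.08781424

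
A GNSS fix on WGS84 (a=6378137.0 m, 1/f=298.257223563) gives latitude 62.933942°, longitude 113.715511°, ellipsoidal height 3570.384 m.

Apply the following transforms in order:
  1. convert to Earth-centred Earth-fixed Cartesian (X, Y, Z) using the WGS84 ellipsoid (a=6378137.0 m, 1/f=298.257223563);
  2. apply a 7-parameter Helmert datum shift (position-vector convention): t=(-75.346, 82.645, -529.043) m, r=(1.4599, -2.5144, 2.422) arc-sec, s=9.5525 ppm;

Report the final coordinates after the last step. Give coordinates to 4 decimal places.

start: φ=62.933942°, λ=113.715511°, h=3570.384 m
→ ECEF (a=6378137.000, f=1/298.257223563): X=-1171001.4792, Y=2665654.8737, Z=5659811.0212
→ Helmert 7p (PV): X=-1171188.3068, Y=2665709.1727, Z=5659340.6359

X=-1171188.3068 m, Y=2665709.1727 m, Z=5659340.6359 m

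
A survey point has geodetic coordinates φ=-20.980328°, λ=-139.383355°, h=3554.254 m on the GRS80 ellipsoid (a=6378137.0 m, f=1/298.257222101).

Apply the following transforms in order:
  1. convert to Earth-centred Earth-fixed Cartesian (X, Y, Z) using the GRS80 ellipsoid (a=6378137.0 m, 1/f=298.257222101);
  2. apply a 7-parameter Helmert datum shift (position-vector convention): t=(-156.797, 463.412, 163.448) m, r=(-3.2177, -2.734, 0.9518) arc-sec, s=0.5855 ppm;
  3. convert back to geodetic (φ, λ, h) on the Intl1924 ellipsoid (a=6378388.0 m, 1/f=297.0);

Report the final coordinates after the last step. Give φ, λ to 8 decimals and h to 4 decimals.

start: φ=-20.980328°, λ=-139.383355°, h=3554.254 m
→ ECEF (a=6378137.000, f=1/298.257222101): X=-4525013.5867, Y=-3880686.5538, Z=-2270634.1171
→ Helmert 7p (PV): X=-4525125.0290, Y=-3880281.7160, Z=-2270471.4386
→ geod (Bowring, a=6378388.000): φ=-20.98008529°, λ=-139.38700608°, h=3089.6083 m

φ=-20.98008529°, λ=-139.38700608°, h=3089.6083 m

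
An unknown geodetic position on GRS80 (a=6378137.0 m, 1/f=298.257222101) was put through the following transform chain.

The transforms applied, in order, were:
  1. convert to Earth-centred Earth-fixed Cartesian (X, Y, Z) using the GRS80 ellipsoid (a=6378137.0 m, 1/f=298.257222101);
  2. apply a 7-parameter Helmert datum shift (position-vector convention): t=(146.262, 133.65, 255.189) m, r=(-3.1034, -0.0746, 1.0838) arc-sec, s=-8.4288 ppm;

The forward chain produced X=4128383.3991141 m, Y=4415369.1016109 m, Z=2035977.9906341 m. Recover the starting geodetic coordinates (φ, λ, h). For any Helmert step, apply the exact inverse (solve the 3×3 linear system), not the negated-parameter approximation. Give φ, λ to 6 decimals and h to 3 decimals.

φ=18.730113°, λ=46.923492°, h=2256.481 m

start: X=4128383.3991, Y=4415369.1016, Z=2035977.9906 m
→ Helmert⁻¹: X=4128295.8692, Y=4415220.3452, Z=2035804.8975
→ geod (Bowring, a=6378137.000): φ=18.73011300°, λ=46.92349200°, h=2256.4810 m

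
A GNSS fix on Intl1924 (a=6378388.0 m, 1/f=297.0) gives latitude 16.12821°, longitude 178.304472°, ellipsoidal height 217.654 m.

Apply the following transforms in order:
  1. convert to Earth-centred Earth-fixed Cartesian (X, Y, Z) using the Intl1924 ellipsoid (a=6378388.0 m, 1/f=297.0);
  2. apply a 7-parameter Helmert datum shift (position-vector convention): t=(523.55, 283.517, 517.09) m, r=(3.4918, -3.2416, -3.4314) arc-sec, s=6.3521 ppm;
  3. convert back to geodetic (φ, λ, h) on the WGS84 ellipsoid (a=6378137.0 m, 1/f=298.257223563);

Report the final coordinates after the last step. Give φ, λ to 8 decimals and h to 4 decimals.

start: φ=16.128210°, λ=178.304472°, h=217.654 m
→ ECEF (a=6378388.000, f=1/297.0): X=-6126466.1061, Y=181350.6715, Z=1760443.1690
→ Helmert 7p (PV): X=-6126006.1219, Y=181707.4581, Z=1760878.2291
→ geod (Bowring, a=6378137.000): φ=16.13267490°, λ=178.30101071°, h=150.9639 m

φ=16.13267490°, λ=178.30101071°, h=150.9639 m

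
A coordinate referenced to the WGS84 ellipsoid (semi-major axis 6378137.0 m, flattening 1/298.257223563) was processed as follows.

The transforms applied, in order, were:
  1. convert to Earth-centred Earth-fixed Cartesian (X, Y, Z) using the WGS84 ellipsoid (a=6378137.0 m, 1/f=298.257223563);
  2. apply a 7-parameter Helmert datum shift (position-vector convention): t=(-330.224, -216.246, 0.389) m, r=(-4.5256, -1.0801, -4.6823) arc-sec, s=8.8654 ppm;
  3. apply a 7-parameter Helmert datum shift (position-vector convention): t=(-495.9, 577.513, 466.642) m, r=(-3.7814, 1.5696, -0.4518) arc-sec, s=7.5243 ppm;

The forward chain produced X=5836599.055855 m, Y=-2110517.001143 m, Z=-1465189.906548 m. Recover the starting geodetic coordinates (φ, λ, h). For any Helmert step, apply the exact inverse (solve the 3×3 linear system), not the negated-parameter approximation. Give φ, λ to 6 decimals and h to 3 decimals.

start: X=5836599.0559, Y=-2110517.0011, Z=-1465189.9065 m
→ Helmert⁻¹: X=5837066.8131, Y=-2111038.9751, Z=-1465639.8038
→ Helmert⁻¹: X=5837385.5240, Y=-2110639.3462, Z=-1465704.0757
→ geod (Bowring, a=6378137.000): φ=-13.37210500°, λ=-19.87860800°, h=940.7450 m

φ=-13.372105°, λ=-19.878608°, h=940.745 m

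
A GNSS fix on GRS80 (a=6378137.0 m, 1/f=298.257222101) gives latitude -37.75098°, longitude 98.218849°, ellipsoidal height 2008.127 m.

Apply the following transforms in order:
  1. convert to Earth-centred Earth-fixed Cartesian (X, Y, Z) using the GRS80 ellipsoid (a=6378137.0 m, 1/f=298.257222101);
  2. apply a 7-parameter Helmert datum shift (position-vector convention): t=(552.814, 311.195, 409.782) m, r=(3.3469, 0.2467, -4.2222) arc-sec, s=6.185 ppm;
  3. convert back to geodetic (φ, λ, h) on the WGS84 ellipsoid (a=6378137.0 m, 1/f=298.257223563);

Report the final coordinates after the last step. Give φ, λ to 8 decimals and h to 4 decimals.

φ=-37.74586615°, λ=98.21091555°, h=1977.4282 m

start: φ=-37.750980°, λ=98.218849°, h=2008.127 m
→ ECEF (a=6378137.000, f=1/298.257222101): X=-722061.4436, Y=4999109.0640, Z=-3884856.0700
→ Helmert 7p (PV): X=-721415.4106, Y=4999528.9960, Z=-3884388.3350
→ geod (Bowring, a=6378137.000): φ=-37.74586615°, λ=98.21091555°, h=1977.4282 m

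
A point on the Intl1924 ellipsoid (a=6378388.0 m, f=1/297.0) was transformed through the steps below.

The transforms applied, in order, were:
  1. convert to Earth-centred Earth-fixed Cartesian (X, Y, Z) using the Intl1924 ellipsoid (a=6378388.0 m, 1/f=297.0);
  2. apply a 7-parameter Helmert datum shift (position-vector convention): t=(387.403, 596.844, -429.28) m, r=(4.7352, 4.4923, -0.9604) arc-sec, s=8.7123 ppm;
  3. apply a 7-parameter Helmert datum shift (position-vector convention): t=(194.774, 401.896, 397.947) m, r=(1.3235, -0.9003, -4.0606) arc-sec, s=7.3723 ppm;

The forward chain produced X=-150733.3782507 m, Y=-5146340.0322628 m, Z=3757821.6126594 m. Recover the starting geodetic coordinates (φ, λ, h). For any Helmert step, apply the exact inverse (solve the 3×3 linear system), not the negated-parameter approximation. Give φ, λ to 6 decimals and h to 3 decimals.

start: X=-150733.3783, Y=-5146340.0323, Z=3757821.6127 m
→ Helmert⁻¹: X=-150809.3199, Y=-5146682.8445, Z=3757429.6470
→ Helmert⁻¹: X=-151253.2850, Y=-5147149.2779, Z=3757941.0561
→ geod (Bowring, a=6378388.000): φ=36.30556900°, λ=-91.68320000°, h=3905.1850 m

φ=36.305569°, λ=-91.683200°, h=3905.185 m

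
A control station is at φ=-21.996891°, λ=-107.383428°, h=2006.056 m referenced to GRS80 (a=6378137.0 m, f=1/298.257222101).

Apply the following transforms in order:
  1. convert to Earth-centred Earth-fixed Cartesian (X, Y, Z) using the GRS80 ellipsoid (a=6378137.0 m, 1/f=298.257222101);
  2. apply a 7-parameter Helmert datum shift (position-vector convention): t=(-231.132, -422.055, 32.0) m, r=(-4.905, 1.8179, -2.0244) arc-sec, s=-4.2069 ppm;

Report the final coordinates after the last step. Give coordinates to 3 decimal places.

start: φ=-21.996891°, λ=-107.383428°, h=2006.056 m
→ ECEF (a=6378137.000, f=1/298.257222101): X=-1768231.6730, Y=-5648158.5518, Z=-2374845.0800
→ Helmert 7p (PV): X=-1768531.7306, Y=-5648595.9650, Z=-2374653.1918

X=-1768531.731 m, Y=-5648595.965 m, Z=-2374653.192 m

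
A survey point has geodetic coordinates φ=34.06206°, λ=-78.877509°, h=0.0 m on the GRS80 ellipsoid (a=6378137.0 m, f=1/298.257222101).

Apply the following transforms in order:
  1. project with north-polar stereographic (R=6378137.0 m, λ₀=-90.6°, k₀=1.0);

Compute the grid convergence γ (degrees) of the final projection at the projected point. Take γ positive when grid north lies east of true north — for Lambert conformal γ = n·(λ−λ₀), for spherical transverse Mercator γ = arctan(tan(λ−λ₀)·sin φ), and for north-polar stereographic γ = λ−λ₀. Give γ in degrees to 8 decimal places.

11.72249100

start: φ=34.062060°, λ=-78.877509°, h=0.000 m
→ into stereo (λ₀=-90.6°): φ=34.06206000°, λ−λ₀=11.72249100°
convergence γ = 11.72249100°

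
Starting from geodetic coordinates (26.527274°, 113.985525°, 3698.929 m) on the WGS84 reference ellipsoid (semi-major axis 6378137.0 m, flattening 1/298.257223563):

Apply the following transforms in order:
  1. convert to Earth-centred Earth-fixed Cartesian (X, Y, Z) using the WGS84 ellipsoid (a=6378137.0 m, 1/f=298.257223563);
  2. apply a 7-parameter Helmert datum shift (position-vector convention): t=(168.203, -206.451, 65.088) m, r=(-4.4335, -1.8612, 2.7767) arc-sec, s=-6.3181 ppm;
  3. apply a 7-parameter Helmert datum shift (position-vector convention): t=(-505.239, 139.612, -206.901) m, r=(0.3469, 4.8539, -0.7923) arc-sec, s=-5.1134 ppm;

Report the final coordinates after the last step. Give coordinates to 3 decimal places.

X=-2323005.379 m, Y=5220293.933 m, Z=2832857.013 m

start: φ=26.527274°, λ=113.985525°, h=3698.929 m
→ ECEF (a=6378137.000, f=1/298.257223563): X=-2322685.7734, Y=5220386.6639, Z=2833100.9422
→ Helmert 7p (PV): X=-2322598.7348, Y=5220176.8575, Z=2833014.9647
→ Helmert 7p (PV): X=-2323005.3787, Y=5220293.9335, Z=2832857.0127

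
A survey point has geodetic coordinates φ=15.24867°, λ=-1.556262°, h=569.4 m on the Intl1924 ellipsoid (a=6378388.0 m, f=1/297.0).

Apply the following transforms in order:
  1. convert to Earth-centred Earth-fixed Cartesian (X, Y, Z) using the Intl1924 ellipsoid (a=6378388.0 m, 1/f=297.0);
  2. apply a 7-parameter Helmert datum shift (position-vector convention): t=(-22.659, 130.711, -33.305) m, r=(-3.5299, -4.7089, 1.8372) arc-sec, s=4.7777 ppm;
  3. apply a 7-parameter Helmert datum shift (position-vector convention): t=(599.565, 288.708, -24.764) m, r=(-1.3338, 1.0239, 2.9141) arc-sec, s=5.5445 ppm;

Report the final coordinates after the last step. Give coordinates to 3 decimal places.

start: φ=15.248670°, λ=-1.556262°, h=569.400 m
→ ECEF (a=6378388.000, f=1/297.0): X=6153536.9051, Y=-167182.8451, Z=1666831.8615
→ Helmert 7p (PV): X=6153507.0820, Y=-166969.5977, Z=1666949.8634
→ Helmert 7p (PV): X=6154151.3989, Y=-166584.0992, Z=1666904.8753

X=6154151.399 m, Y=-166584.099 m, Z=1666904.875 m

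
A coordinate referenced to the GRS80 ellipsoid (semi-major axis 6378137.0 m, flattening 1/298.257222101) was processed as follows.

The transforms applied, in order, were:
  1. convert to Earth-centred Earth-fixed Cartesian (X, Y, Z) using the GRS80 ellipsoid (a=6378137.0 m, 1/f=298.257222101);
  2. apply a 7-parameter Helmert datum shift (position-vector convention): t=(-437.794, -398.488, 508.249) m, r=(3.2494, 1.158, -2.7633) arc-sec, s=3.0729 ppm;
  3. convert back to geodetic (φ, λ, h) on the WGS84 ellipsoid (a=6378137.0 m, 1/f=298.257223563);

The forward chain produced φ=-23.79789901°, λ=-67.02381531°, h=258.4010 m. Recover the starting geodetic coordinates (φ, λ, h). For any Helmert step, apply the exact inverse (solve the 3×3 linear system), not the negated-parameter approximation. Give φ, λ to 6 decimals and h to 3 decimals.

start: φ=-23.797899°, λ=-67.023815°, h=258.401 m
→ ECEF (a=6378137.000, f=1/298.257223563): X=2279343.1619, Y=-5376007.7133, Z=-2557922.8268
→ Helmert⁻¹: X=2279860.3293, Y=-5375602.4663, Z=-2558325.7298
→ geod (Bowring, a=6378137.000): φ=-23.80185100°, λ=-67.01759100°, h=264.3600 m

φ=-23.801851°, λ=-67.017591°, h=264.360 m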